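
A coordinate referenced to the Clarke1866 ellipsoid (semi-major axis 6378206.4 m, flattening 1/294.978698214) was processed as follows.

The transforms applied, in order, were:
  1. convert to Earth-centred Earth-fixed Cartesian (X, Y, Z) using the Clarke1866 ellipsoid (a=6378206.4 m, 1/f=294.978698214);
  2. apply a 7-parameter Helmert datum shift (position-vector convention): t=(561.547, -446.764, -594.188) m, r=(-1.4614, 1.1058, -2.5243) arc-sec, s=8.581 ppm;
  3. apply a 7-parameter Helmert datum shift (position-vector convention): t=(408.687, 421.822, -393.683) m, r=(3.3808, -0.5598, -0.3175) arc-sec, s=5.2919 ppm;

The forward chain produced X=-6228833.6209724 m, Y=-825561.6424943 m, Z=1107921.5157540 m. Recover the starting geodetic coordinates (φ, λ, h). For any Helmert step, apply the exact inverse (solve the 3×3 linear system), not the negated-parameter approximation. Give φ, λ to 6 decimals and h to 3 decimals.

φ=10.073973°, λ=-172.450789°, h=3712.740 m

start: X=-6228833.6210, Y=-825561.6425, Z=1107921.5158 m
→ Helmert⁻¹: X=-6229205.0642, Y=-825970.5157, Z=1108339.7778
→ Helmert⁻¹: X=-6229708.9950, Y=-825600.7646, Z=1108885.2028
→ geod (Bowring, a=6378206.400): φ=10.07397300°, λ=-172.45078900°, h=3712.7400 m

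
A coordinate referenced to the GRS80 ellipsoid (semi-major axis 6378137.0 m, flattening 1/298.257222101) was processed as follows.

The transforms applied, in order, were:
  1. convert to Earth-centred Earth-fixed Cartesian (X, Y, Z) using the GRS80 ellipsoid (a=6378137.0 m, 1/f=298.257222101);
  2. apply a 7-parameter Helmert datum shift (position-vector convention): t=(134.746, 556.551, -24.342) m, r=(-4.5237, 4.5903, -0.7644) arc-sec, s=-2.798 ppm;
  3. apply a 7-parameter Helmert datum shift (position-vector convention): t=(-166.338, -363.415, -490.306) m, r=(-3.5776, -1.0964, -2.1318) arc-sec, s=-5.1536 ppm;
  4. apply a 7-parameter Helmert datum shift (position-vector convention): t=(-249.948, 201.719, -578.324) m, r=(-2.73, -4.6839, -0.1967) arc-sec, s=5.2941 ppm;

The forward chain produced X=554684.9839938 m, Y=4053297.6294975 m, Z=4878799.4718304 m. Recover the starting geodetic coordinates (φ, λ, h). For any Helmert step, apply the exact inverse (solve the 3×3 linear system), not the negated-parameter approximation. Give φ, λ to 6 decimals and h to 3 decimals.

φ=50.219753°, λ=82.202925°, h=2147.083 m

start: X=554684.9840, Y=4053297.6295, Z=4878799.4718 m
→ Helmert⁻¹: X=555038.9312, Y=4053010.4016, Z=4879393.0034
→ Helmert⁻¹: X=555192.1780, Y=4053315.8026, Z=4879975.8109
→ Helmert⁻¹: X=554935.3622, Y=4052665.6194, Z=4880115.0380
→ geod (Bowring, a=6378137.000): φ=50.21975300°, λ=82.20292500°, h=2147.0830 m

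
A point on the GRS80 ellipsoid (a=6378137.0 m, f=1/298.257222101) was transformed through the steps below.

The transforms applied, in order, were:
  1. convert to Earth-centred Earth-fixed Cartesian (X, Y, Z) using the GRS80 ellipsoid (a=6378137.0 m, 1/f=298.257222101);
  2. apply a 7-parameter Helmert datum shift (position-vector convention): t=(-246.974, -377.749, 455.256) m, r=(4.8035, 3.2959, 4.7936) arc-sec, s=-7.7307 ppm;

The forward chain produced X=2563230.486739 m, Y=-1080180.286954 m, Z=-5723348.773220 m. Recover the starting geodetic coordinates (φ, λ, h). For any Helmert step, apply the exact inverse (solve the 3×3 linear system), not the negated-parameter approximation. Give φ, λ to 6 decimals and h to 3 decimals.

start: X=2563230.4867, Y=-1080180.2870, Z=-5723348.7732 m
→ Helmert⁻¹: X=2563563.6392, Y=-1080003.7585, Z=-5723782.1643
→ geod (Bowring, a=6378137.000): φ=-64.23103200°, λ=-22.84520600°, h=3135.3730 m

φ=-64.231032°, λ=-22.845206°, h=3135.373 m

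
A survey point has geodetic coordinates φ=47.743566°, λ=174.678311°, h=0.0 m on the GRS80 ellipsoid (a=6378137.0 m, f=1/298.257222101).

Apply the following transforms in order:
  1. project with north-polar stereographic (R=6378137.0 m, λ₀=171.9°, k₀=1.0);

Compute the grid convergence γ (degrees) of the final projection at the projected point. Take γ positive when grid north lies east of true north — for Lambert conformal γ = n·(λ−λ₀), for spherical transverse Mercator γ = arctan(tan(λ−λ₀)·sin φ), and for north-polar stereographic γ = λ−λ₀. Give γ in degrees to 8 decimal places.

start: φ=47.743566°, λ=174.678311°, h=0.000 m
→ into stereo (λ₀=171.9°): φ=47.74356600°, λ−λ₀=2.77831100°
convergence γ = 2.77831100°

2.77831100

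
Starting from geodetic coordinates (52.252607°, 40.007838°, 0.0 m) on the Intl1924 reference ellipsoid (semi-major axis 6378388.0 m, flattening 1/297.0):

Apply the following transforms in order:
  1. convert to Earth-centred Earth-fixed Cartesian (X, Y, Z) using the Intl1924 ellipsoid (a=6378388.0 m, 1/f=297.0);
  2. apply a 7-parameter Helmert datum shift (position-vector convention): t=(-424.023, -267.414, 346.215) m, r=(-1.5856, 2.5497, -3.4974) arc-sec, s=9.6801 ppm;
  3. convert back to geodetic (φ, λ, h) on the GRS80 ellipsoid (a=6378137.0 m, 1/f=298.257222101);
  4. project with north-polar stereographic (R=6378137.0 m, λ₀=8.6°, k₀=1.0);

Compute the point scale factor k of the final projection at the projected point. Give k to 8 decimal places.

1.11684539

start: φ=52.252607°, λ=40.007838°, h=0.000 m
→ ECEF (a=6378388.000, f=1/297.0): X=2997158.7652, Y=2515613.5845, Z=5020158.3394
→ Helmert 7p (PV): X=2996868.4661, Y=2515358.2933, Z=5020496.7627
→ geod (Bowring, a=6378137.000): φ=52.25641954°, λ=40.00770751°, h=224.9602 m
→ into stereo (λ₀=8.6°): φ=52.25641954°, λ−λ₀=31.40770751°
scale k = 1.11684539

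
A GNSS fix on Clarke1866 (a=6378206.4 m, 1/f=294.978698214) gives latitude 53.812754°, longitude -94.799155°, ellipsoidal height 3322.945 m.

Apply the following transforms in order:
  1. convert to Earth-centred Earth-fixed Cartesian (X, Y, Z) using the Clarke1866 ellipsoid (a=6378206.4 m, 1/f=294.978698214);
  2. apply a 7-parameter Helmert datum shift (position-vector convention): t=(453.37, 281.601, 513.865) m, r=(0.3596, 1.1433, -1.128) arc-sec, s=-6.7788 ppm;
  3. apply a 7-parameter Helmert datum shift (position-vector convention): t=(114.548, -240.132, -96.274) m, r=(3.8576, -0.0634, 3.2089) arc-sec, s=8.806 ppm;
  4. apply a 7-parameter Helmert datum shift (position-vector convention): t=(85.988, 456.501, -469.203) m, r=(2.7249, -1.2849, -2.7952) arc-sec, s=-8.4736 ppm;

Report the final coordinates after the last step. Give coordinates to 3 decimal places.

X=-315286.831 m, Y=-3762560.961 m, Z=5126733.593 m

start: φ=53.812754°, λ=-94.799155°, h=3322.945 m
→ ECEF (a=6378206.400, f=1/294.978698214): X=-315924.6385, Y=-3762911.7170, Z=5126945.2049
→ Helmert 7p (PV): X=-315461.2872, Y=-3762611.8185, Z=5127419.5063
→ Helmert 7p (PV): X=-315292.5570, Y=-3762985.8865, Z=5127297.9178
→ Helmert 7p (PV): X=-315286.8306, Y=-3762560.9614, Z=5126733.5928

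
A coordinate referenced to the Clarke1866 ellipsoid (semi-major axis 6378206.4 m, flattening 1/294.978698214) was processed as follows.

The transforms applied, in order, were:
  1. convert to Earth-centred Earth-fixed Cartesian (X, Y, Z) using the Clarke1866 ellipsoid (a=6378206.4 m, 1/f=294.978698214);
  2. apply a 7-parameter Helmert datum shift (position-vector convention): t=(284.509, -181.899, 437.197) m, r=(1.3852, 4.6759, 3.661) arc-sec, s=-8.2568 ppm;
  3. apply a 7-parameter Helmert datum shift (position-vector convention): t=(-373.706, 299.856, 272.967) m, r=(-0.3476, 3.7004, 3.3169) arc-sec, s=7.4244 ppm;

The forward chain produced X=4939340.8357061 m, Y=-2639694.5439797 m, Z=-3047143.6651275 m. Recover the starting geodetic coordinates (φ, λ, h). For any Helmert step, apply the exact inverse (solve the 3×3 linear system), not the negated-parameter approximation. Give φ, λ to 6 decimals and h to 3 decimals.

φ=-28.716554°, λ=-28.123161°, h=2963.287 m

start: X=4939340.8357, Y=-2639694.5440, Z=-3047143.6651 m
→ Helmert⁻¹: X=4939690.0824, Y=-2640049.0985, Z=-3047309.8378
→ Helmert⁻¹: X=4939468.5882, Y=-2639997.1342, Z=-3047642.4956
→ geod (Bowring, a=6378206.400): φ=-28.71655400°, λ=-28.12316100°, h=2963.2870 m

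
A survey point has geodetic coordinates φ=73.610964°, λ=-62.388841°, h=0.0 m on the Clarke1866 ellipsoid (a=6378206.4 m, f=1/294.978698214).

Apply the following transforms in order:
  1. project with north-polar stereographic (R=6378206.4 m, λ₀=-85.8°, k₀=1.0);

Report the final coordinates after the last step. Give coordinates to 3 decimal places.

start: φ=73.610964°, λ=-62.388841°, h=0.000 m
→ stereo (R=6378206.4, λ₀=-85.8°): E=729881.5894, N=-1685755.9812

E=729881.589 m, N=-1685755.981 m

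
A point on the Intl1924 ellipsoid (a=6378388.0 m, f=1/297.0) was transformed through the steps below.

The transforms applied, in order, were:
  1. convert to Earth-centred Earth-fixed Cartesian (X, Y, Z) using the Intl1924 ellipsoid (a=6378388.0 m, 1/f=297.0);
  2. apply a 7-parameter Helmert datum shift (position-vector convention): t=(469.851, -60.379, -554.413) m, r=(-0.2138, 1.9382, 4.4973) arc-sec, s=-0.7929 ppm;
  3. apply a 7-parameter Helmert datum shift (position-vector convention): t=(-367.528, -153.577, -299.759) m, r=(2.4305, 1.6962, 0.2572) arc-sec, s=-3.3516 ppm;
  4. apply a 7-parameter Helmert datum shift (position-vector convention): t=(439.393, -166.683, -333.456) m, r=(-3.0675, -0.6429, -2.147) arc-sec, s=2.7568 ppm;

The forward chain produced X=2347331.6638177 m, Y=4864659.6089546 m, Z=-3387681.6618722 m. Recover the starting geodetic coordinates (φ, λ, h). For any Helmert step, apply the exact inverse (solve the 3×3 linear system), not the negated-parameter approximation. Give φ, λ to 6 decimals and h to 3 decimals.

φ=-32.259441°, λ=64.247217°, h=2997.046 m

start: X=2347331.6638, Y=4864659.6090, Z=-3387681.6619 m
→ Helmert⁻¹: X=2346824.6049, Y=4864887.6830, Z=-3387273.8334
→ Helmert⁻¹: X=2347233.9190, Y=4865014.7282, Z=-3387023.4504
→ Helmert⁻¹: X=2346903.8249, Y=4865031.3041, Z=-3386444.6267
→ geod (Bowring, a=6378388.000): φ=-32.25944100°, λ=64.24721700°, h=2997.0460 m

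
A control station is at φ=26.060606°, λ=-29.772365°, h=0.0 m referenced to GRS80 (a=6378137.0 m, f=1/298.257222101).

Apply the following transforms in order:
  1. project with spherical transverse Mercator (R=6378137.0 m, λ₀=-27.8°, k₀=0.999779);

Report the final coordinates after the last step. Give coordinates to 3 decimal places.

E=-197220.022 m, N=2901903.953 m

start: φ=26.060606°, λ=-29.772365°, h=0.000 m
→ tm (R=6378137.0, λ₀=-27.8°): E=-197220.0217, N=2901903.9530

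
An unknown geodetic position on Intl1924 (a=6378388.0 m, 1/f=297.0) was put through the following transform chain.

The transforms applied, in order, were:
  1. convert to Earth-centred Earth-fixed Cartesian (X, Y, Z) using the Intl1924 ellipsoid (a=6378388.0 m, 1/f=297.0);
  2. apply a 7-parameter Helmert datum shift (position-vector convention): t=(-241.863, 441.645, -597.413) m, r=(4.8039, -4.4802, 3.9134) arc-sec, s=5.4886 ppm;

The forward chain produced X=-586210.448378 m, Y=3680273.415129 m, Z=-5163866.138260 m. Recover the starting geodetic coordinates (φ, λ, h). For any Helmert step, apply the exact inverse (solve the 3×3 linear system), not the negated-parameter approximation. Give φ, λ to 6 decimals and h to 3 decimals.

φ=-54.367248°, λ=99.048602°, h=3129.766 m

start: X=-586210.4484, Y=3680273.4151, Z=-5163866.1383 m
→ Helmert⁻¹: X=-586007.7057, Y=3679702.4379, Z=-5163313.3580
→ geod (Bowring, a=6378388.000): φ=-54.36724800°, λ=99.04860200°, h=3129.7660 m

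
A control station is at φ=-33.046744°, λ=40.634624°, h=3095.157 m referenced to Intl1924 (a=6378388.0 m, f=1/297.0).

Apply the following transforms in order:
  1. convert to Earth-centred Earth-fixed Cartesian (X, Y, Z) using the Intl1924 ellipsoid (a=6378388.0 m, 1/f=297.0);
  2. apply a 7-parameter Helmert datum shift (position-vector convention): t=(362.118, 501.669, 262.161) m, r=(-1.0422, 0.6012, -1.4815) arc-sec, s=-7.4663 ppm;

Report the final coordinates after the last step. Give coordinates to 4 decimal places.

start: φ=-33.046744°, λ=40.634624°, h=3095.157 m
→ ECEF (a=6378388.000, f=1/297.0): X=4063394.3836, Y=3487011.8220, Z=-3460045.3057
→ Helmert 7p (PV): X=4063741.1235, Y=3487440.7882, Z=-3459786.7733

X=4063741.1235 m, Y=3487440.7882 m, Z=-3459786.7733 m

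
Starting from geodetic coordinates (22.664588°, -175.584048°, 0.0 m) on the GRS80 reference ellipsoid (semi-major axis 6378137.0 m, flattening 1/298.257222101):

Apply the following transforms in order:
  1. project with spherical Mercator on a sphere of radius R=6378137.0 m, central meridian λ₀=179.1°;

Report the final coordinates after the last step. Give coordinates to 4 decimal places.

E=591769.0697 m, N=2591506.3124 m

start: φ=22.664588°, λ=-175.584048°, h=0.000 m
→ merc (R=6378137.0, λ₀=179.1°): E=591769.0697, N=2591506.3124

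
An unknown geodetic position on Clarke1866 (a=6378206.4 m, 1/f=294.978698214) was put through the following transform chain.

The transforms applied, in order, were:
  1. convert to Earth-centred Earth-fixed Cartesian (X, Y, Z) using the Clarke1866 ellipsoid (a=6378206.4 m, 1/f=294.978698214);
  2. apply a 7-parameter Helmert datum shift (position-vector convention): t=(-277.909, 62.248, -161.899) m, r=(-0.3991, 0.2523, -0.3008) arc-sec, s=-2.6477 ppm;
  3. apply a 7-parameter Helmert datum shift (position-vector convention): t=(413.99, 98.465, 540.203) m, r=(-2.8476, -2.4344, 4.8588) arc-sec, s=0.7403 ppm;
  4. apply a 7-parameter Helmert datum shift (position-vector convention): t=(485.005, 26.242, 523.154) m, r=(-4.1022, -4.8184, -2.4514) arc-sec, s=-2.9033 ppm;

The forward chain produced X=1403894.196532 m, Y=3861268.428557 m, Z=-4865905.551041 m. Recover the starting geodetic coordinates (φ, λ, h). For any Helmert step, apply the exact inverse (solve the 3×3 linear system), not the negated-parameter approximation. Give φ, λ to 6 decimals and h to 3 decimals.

φ=-50.021900°, λ=70.029215°, h=3380.358 m

start: X=1403894.1965, Y=3861268.4286, Z=-4865905.5510 m
→ Helmert⁻¹: X=1403253.6944, Y=3861366.8573, Z=-4866398.8192
→ Helmert⁻¹: X=1402872.1826, Y=3861299.6778, Z=-4866898.6689
→ Helmert⁻¹: X=1403154.1287, Y=3861259.1161, Z=-4866740.4682
→ geod (Bowring, a=6378206.400): φ=-50.02190000°, λ=70.02921500°, h=3380.3580 m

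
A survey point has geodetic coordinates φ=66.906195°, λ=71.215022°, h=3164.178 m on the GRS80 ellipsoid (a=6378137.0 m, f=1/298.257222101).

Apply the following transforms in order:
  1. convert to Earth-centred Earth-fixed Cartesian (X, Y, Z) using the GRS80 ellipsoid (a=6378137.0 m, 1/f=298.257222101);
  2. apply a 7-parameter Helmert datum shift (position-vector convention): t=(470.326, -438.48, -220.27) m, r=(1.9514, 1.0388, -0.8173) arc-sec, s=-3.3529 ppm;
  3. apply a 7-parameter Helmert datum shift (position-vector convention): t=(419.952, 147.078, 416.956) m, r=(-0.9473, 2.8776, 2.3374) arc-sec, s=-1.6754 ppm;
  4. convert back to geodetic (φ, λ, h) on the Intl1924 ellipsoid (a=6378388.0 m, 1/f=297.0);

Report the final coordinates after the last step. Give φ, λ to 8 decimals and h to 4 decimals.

start: φ=66.906195°, λ=71.215022°, h=3164.178 m
→ ECEF (a=6378137.000, f=1/298.257222101): X=808296.8677, Y=2376398.5748, Z=5847228.5426
→ Helmert 7p (PV): X=808803.3477, Y=2375893.6057, Z=5847007.0789
→ Helmert 7p (PV): X=809276.5924, Y=2376072.7217, Z=5847392.0436
→ geod (Bowring, a=6378388.000): φ=66.90730262°, λ=71.19145486°, h=3143.6749 m

φ=66.90730262°, λ=71.19145486°, h=3143.6749 m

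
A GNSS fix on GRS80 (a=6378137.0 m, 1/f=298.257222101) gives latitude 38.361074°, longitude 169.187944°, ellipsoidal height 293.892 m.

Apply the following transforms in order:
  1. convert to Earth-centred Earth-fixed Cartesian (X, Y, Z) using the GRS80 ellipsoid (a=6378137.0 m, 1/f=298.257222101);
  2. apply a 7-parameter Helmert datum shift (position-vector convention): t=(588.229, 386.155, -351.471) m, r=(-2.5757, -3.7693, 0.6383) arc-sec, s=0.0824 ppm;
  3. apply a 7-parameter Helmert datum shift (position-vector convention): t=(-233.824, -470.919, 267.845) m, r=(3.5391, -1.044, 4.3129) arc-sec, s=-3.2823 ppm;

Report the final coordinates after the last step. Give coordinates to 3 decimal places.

X=-4918728.520 m, Y=939194.954 m, Z=3936924.612 m

start: φ=38.361074°, λ=169.187944°, h=293.892 m
→ ECEF (a=6378137.000, f=1/298.257222101): X=-4918984.2322, Y=939419.1717, Z=3937131.2241
→ Helmert 7p (PV): X=-4918471.2630, Y=939839.3464, Z=3936678.4567
→ Helmert 7p (PV): X=-4918728.5199, Y=939194.9545, Z=3936924.6116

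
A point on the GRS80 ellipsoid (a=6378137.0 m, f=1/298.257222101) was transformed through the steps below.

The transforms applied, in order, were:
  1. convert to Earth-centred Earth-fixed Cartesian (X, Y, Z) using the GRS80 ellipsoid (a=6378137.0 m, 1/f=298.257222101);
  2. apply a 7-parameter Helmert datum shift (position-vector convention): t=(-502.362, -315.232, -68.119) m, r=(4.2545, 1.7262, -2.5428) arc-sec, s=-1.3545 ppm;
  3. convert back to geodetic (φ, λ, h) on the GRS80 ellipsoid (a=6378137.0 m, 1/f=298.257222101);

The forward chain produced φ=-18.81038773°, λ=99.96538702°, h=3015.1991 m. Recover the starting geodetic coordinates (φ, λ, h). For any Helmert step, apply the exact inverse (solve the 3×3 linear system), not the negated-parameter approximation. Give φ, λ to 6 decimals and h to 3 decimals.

start: φ=-18.810388°, λ=99.965387°, h=3015.199 m
→ ECEF (a=6378137.000, f=1/298.257222101): X=-1045664.0357, Y=5951276.6894, Z=-2044465.5203
→ Helmert⁻¹: X=-1045219.3486, Y=5951544.9263, Z=-2044531.6767
→ geod (Bowring, a=6378137.000): φ=-18.81040800°, λ=99.96079400°, h=3213.7840 m

φ=-18.810408°, λ=99.960794°, h=3213.784 m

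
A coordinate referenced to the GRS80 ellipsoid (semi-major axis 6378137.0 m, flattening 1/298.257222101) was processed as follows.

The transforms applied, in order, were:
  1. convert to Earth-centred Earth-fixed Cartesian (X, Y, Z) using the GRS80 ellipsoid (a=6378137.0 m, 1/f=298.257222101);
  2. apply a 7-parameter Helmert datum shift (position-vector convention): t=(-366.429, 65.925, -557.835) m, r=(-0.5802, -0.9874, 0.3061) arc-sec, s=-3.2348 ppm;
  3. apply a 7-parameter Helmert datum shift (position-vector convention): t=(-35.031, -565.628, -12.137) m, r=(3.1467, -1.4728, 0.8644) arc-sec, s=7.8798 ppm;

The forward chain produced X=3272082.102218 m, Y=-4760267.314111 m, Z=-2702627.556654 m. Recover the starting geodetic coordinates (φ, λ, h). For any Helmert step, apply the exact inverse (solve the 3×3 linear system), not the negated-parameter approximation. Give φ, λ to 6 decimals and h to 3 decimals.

φ=-25.217541°, λ=-55.491083°, h=2651.187 m

start: X=3272082.1022, Y=-4760267.3141, Z=-2702627.5567 m
→ Helmert⁻¹: X=3272052.1060, Y=-4759719.1222, Z=-2702544.8748
→ Helmert⁻¹: X=3272409.1223, Y=-4759797.7000, Z=-2702024.8342
→ geod (Bowring, a=6378137.000): φ=-25.21754100°, λ=-55.49108300°, h=2651.1870 m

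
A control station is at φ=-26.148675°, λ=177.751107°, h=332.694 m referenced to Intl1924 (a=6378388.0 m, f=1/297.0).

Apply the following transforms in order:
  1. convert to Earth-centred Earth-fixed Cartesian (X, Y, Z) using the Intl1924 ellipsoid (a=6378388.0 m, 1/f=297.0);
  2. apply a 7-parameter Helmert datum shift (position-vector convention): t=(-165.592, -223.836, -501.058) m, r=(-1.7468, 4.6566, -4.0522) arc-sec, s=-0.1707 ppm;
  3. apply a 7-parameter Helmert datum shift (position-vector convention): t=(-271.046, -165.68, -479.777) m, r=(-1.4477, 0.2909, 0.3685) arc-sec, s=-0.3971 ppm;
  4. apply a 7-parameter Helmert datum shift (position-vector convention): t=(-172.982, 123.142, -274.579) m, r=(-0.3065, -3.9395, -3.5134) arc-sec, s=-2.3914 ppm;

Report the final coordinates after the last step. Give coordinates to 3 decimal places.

X=-5725807.996 m, Y=224718.617 m, Z=-2795264.780 m

start: φ=-26.148675°, λ=177.751107°, h=332.694 m
→ ECEF (a=6378388.000, f=1/297.0): X=-5725209.5199, Y=224833.3084, Z=-2794041.7917
→ Helmert 7p (PV): X=-5725432.7955, Y=224698.2473, Z=-2794415.0255
→ Helmert 7p (PV): X=-5725705.9103, Y=224502.6364, Z=-2794887.1952
→ Helmert 7p (PV): X=-5725807.9958, Y=224718.6167, Z=-2795264.7804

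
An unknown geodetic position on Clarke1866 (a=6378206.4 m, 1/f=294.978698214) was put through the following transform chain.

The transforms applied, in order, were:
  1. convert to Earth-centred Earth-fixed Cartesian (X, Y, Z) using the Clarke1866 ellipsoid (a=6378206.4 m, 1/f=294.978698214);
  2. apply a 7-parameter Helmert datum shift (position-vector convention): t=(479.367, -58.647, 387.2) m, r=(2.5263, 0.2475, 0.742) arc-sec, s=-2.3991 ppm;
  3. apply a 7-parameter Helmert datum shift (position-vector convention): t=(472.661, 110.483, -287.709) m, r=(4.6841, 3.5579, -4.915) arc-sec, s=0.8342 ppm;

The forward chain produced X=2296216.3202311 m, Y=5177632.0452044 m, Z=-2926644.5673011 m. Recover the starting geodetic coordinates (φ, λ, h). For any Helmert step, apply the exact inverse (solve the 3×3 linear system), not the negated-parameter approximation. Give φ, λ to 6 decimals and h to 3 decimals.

start: X=2296216.3202, Y=5177632.0452, Z=-2926644.5673 m
→ Helmert⁻¹: X=2295668.8500, Y=5177505.4889, Z=-2926432.3955
→ Helmert⁻¹: X=2295217.1267, Y=5177532.4527, Z=-2926887.2768
→ geod (Bowring, a=6378206.400): φ=-27.48896900°, λ=66.09213300°, h=1440.9120 m

φ=-27.488969°, λ=66.092133°, h=1440.912 m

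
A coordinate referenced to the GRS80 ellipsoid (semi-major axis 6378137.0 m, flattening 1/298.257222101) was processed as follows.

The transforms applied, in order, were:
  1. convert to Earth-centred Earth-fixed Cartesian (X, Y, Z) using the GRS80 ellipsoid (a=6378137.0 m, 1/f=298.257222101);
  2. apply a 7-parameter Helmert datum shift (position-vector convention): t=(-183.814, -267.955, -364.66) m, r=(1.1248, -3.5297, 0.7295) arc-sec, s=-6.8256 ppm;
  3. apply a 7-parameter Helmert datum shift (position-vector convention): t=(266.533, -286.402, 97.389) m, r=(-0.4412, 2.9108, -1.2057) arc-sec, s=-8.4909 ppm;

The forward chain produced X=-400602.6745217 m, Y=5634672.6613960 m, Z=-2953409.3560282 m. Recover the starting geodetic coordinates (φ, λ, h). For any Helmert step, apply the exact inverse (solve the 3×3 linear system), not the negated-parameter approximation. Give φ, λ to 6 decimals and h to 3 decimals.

φ=-27.755889°, λ=94.067325°, h=1313.695 m

start: X=-400602.6745, Y=5634672.6614, Z=-2953409.3560 m
→ Helmert⁻¹: X=-400863.8702, Y=5635010.8841, Z=-2953525.4269
→ Helmert⁻¹: X=-400713.3972, Y=5635302.6163, Z=-2953204.7972
→ geod (Bowring, a=6378137.000): φ=-27.75588900°, λ=94.06732500°, h=1313.6950 m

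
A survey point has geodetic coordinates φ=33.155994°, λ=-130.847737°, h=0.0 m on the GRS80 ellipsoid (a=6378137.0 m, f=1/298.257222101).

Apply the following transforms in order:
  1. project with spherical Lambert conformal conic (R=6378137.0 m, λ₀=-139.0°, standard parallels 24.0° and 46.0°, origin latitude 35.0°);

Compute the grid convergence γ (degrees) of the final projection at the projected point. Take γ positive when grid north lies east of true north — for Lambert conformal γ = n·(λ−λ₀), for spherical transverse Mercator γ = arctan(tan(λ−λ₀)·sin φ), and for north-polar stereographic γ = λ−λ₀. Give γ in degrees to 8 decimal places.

start: φ=33.155994°, λ=-130.847737°, h=0.000 m
→ into lcc (λ₀=-139.0°): φ=33.15599400°, λ−λ₀=8.15226300°
convergence γ = 4.70522768°

4.70522768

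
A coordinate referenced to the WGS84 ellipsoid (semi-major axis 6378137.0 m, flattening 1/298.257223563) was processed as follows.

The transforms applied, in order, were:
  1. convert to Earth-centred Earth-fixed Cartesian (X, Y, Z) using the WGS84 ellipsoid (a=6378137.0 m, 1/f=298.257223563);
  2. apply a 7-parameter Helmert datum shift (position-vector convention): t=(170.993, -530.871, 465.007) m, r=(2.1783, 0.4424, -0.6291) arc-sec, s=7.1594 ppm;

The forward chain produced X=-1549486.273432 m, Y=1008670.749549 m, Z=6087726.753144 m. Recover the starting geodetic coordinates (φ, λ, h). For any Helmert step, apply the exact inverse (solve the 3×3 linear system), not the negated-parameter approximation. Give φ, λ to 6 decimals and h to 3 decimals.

φ=73.207523°, λ=146.924869°, h=3374.929 m

start: X=-1549486.2734, Y=1008670.7495, Z=6087726.7531 m
→ Helmert⁻¹: X=-1549662.3060, Y=1009253.9540, Z=6087204.1831
→ geod (Bowring, a=6378137.000): φ=73.20752300°, λ=146.92486900°, h=3374.9290 m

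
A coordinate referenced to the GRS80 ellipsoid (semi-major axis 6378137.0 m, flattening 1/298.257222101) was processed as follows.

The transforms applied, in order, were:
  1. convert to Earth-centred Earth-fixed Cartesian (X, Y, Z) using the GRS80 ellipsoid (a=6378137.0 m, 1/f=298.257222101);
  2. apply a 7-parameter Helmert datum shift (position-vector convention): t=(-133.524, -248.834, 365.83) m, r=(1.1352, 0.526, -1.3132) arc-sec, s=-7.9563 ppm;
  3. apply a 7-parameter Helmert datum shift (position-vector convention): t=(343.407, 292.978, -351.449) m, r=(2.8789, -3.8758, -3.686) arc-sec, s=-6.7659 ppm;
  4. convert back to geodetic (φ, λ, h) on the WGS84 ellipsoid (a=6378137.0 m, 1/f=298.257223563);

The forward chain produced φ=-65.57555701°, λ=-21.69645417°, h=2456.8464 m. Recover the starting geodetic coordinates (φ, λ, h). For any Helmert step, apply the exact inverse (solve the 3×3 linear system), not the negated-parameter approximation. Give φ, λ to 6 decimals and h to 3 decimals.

φ=-65.577517°, λ=-21.700653°, h=2489.853 m

start: φ=-65.575557°, λ=-21.696454°, h=2456.846 m
→ ECEF (a=6378137.000, f=1/298.257223563): X=2458247.1936, Y=-978079.1509, Z=-5786774.8508
→ Helmert⁻¹: X=2457829.1706, Y=-978415.5904, Z=-5786495.0800
→ Helmert⁻¹: X=2458003.2360, Y=-978190.7388, Z=-5786895.3006
→ geod (Bowring, a=6378137.000): φ=-65.57751700°, λ=-21.70065300°, h=2489.8530 m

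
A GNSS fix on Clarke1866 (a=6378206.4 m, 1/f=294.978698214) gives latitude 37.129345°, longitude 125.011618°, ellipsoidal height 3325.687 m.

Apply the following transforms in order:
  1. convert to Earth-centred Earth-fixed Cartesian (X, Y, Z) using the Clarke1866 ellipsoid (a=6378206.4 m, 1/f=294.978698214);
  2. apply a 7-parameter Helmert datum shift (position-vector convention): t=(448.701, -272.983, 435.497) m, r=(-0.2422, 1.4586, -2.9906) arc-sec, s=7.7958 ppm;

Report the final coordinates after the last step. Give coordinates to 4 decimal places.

start: φ=37.129345°, λ=125.011618°, h=3325.687 m
→ ECEF (a=6378206.400, f=1/294.978698214): X=-2922711.7530, Y=4172264.0777, Z=3830662.1778
→ Helmert 7p (PV): X=-2922198.2548, Y=4172070.4952, Z=3831143.3067

X=-2922198.2548 m, Y=4172070.4952 m, Z=3831143.3067 m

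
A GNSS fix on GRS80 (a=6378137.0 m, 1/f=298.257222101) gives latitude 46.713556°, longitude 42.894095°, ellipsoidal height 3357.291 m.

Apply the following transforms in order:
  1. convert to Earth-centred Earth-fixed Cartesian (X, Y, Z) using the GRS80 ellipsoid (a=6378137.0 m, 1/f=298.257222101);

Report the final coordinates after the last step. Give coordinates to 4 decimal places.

X=3211207.1403 m, Y=2983421.1431 m, Z=4622433.3942 m

start: φ=46.713556°, λ=42.894095°, h=3357.291 m
→ ECEF (a=6378137.000, f=1/298.257222101): X=3211207.1403, Y=2983421.1431, Z=4622433.3942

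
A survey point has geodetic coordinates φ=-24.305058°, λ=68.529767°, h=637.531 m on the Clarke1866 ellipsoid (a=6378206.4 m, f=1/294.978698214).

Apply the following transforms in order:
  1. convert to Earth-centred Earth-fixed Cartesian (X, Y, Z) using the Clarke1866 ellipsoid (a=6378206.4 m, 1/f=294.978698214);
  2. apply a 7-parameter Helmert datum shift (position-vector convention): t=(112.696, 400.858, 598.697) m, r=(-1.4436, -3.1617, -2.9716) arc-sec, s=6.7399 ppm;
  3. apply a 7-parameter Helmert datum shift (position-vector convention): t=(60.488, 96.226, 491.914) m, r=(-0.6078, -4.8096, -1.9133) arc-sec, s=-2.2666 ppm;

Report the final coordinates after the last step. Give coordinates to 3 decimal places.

X=2129465.193 m, Y=5413607.596 m, Z=-2608118.623 m

start: φ=-24.305058°, λ=68.529767°, h=637.531 m
→ ECEF (a=6378206.400, f=1/294.978698214): X=2129053.4607, Y=5413162.6703, Z=-2609226.0082
→ Helmert 7p (PV): X=2129298.4882, Y=5413551.0781, Z=-2608650.1478
→ Helmert 7p (PV): X=2129465.1929, Y=5413607.5957, Z=-2608118.6231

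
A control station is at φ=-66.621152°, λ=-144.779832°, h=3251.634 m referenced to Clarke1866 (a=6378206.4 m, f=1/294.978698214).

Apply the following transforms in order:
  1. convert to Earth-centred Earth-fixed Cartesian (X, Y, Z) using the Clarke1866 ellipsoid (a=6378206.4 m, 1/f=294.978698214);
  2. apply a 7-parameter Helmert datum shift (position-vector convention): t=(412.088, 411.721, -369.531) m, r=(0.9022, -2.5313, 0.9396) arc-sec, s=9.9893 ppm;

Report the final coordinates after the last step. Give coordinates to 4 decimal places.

X=-2074128.4021 m, Y=-1464148.6859 m, Z=-5835032.2034 m

start: φ=-66.621152°, λ=-144.779832°, h=3251.634 m
→ ECEF (a=6378206.400, f=1/294.978698214): X=-2074598.0410, Y=-1464561.8470, Z=-5834572.5231
→ Helmert 7p (PV): X=-2074128.4021, Y=-1464148.6859, Z=-5835032.2034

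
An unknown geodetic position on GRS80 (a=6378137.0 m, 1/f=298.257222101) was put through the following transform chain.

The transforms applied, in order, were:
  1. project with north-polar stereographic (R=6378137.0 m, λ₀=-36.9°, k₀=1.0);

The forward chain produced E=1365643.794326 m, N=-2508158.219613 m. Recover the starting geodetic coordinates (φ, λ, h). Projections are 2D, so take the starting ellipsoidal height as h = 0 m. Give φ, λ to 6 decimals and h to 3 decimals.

start: E=1365643.7943, N=-2508158.2196 m
→ stereo⁻¹: φ=64.76168900°, λ=-8.33256000°

φ=64.761689°, λ=-8.332560°, h=0.000 m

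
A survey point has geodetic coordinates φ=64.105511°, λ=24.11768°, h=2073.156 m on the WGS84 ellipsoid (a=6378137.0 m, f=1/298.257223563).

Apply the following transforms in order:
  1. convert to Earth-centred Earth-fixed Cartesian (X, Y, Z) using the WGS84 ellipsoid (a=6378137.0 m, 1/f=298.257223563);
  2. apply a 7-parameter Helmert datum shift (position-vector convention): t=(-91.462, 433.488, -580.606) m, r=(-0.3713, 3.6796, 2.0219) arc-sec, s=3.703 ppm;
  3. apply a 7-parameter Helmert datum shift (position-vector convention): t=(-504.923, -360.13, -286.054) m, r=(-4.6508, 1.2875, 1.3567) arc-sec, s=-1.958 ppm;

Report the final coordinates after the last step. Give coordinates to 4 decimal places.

start: φ=64.105511°, λ=24.117680°, h=2073.156 m
→ ECEF (a=6378137.000, f=1/298.257223563): X=2550025.4379, Y=1141625.9557, Z=5716726.4061
→ Helmert 7p (PV): X=2550034.2101, Y=1142098.9585, Z=5716119.4234
→ Helmert 7p (PV): X=2549552.4618, Y=1141882.2502, Z=5715780.5084

X=2549552.4618 m, Y=1141882.2502 m, Z=5715780.5084 m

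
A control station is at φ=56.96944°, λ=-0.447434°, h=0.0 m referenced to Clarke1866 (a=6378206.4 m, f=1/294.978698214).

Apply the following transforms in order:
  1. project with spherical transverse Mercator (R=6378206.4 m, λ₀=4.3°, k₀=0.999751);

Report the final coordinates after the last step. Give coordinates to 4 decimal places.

E=-287865.6218 m, N=6350306.6049 m

start: φ=56.969440°, λ=-0.447434°, h=0.000 m
→ tm (R=6378206.4, λ₀=4.3°): E=-287865.6218, N=6350306.6049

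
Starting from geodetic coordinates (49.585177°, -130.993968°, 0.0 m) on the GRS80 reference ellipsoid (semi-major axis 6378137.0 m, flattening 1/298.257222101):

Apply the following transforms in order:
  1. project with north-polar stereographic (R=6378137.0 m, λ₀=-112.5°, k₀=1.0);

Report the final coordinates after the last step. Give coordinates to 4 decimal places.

E=-1489361.7934 m, N=-4452791.0354 m

start: φ=49.585177°, λ=-130.993968°, h=0.000 m
→ stereo (R=6378137.0, λ₀=-112.5°): E=-1489361.7934, N=-4452791.0354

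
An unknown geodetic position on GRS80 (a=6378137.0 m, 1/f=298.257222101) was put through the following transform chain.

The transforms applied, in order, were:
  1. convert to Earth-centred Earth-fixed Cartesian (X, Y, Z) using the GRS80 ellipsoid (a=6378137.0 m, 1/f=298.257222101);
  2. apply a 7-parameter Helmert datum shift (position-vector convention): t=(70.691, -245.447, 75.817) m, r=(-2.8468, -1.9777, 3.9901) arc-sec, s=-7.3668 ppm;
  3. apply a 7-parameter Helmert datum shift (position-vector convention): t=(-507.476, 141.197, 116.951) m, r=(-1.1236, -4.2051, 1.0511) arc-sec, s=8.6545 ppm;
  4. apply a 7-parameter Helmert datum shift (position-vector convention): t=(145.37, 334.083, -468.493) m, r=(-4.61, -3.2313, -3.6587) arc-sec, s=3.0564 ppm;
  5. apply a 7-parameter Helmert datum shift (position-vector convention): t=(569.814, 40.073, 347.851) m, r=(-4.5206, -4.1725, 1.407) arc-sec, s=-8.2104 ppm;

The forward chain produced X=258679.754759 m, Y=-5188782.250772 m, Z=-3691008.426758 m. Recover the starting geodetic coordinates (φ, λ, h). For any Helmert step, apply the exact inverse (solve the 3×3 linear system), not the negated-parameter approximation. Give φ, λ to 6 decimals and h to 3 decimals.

start: X=258679.7548, Y=-5188782.2508, Z=-3691008.4268 m
→ Helmert⁻¹: X=258001.9906, Y=-5188785.7815, Z=-3691505.5246
→ Helmert⁻¹: X=257890.0500, Y=-5189016.9333, Z=-3691145.7644
→ Helmert⁻¹: X=258293.5933, Y=-5189094.4297, Z=-3691264.3024
→ Helmert⁻¹: X=258089.0346, Y=-5188841.2527, Z=-3691441.4022
→ geod (Bowring, a=6378137.000): φ=-35.57719500°, λ=-87.15249800°, h=2241.3610 m

φ=-35.577195°, λ=-87.152498°, h=2241.361 m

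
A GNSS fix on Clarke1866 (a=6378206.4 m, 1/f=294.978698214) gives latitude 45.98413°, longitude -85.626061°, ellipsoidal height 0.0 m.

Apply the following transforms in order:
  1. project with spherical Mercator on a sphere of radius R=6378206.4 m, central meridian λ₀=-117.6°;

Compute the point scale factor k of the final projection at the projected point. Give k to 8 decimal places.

1.43914381

start: φ=45.984130°, λ=-85.626061°, h=0.000 m
→ into merc (λ₀=-117.6°): φ=45.98413000°, λ−λ₀=31.97393900°
scale k = 1.43914381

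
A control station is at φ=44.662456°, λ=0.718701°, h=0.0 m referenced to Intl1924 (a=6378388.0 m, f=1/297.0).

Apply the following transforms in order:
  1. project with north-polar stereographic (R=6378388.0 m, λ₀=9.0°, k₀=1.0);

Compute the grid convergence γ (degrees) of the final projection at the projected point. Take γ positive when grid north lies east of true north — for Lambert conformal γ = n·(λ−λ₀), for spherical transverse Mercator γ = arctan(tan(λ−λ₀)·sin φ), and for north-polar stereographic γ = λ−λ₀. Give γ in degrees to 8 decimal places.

start: φ=44.662456°, λ=0.718701°, h=0.000 m
→ into stereo (λ₀=9.0°): φ=44.66245600°, λ−λ₀=-8.28129900°
convergence γ = -8.28129900°

-8.28129900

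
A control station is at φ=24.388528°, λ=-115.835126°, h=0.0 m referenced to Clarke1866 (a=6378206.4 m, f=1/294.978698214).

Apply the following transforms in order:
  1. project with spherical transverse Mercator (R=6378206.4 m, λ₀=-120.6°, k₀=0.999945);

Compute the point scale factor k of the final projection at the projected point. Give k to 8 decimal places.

1.00281899

start: φ=24.388528°, λ=-115.835126°, h=0.000 m
→ into tm (λ₀=-120.6°): φ=24.38852800°, λ−λ₀=4.76487400°
scale k = 1.00281899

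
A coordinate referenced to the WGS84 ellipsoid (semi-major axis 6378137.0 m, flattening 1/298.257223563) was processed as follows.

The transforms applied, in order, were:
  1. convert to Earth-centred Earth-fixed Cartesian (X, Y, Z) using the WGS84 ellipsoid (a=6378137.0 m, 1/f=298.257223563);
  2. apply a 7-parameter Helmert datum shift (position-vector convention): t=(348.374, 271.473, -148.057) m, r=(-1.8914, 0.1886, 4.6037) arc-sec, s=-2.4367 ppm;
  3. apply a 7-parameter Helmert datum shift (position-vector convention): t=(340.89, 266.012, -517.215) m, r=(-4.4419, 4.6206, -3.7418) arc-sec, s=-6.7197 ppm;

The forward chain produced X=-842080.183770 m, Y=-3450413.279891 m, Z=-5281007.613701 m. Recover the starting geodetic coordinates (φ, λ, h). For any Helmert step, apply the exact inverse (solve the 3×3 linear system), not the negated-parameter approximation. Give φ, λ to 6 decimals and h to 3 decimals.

start: X=-842080.1838, Y=-3450413.2799, Z=-5281007.6137 m
→ Helmert⁻¹: X=-842245.8453, Y=-3450604.0407, Z=-5280619.0582
→ Helmert⁻¹: X=-842668.4642, Y=-3450816.6936, Z=-5280516.2818
→ geod (Bowring, a=6378137.000): φ=-56.24918300°, λ=-103.72272300°, h=732.7760 m

φ=-56.249183°, λ=-103.722723°, h=732.776 m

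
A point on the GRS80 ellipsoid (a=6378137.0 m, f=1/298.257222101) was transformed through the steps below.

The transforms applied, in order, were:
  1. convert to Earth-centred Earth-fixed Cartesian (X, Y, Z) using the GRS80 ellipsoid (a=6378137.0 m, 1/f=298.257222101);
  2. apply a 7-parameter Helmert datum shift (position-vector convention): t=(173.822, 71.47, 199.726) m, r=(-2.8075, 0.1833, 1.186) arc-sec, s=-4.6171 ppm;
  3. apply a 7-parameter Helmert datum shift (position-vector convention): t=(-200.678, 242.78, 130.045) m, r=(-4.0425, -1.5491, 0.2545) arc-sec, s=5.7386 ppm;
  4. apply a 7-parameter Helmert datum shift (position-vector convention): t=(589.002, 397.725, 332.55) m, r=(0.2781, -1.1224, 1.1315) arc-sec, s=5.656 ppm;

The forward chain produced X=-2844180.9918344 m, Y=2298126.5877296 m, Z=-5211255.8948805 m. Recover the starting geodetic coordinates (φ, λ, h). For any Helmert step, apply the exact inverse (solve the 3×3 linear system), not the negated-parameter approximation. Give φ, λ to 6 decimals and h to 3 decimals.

φ=-55.126121°, λ=141.073537°, h=2865.979 m

start: X=-2844180.9918, Y=2298126.5877, Z=-5211255.8949 m
→ Helmert⁻¹: X=-2844769.6582, Y=2297724.4458, Z=-5211546.5863
→ Helmert⁻¹: X=-2844588.9619, Y=2297574.1309, Z=-5211580.3309
→ Helmert⁻¹: X=-2844758.0760, Y=2297600.5641, Z=-5211775.3754
→ geod (Bowring, a=6378137.000): φ=-55.12612100°, λ=141.07353700°, h=2865.9790 m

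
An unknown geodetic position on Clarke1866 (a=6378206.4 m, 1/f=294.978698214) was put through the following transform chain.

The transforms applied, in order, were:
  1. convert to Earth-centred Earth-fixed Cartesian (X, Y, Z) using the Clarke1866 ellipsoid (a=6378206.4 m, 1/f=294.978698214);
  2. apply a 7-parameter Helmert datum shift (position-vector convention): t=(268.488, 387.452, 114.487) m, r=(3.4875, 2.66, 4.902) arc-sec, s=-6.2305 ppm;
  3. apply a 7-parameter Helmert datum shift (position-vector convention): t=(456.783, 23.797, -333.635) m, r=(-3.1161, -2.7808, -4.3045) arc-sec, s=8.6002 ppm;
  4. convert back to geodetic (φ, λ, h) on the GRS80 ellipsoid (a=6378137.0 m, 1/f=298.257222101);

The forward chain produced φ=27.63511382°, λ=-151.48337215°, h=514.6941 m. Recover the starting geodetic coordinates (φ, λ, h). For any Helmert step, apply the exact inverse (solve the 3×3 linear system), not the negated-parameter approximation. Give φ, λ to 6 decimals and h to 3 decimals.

start: φ=27.635114°, λ=-151.483372°, h=514.694 m
→ ECEF (a=6378137.000, f=1/298.257222101): X=-4968967.3203, Y=-2699796.5864, Z=2940981.4546
→ Helmert⁻¹: X=-4969285.3670, Y=-2699945.3029, Z=2941315.9995
→ Helmert⁻¹: X=-4969686.9192, Y=-2700181.7425, Z=2941201.4028
→ geod (Bowring, a=6378206.400): φ=27.63521700°, λ=-151.48342400°, h=1321.4310 m

φ=27.635217°, λ=-151.483424°, h=1321.431 m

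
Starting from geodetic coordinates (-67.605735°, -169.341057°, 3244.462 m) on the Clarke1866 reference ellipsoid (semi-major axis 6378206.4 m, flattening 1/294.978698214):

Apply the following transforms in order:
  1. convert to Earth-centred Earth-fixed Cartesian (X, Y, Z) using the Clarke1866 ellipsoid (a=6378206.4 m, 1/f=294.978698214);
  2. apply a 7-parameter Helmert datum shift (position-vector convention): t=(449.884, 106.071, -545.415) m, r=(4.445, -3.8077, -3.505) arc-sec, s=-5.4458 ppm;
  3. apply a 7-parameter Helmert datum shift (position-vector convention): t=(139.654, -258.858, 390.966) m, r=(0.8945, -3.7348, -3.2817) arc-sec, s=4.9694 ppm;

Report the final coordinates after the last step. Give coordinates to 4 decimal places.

start: φ=-67.605735°, λ=-169.341057°, h=3244.462 m
→ ECEF (a=6378206.400, f=1/294.978698214): X=-2396181.5060, Y=-450985.0772, Z=-5877292.0590
→ Helmert 7p (PV): X=-2395617.7406, Y=-450709.1781, Z=-5877859.4199
→ Helmert 7p (PV): X=-2395390.7324, Y=-450906.6706, Z=-5877542.9952

X=-2395390.7324 m, Y=-450906.6706 m, Z=-5877542.9952 m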